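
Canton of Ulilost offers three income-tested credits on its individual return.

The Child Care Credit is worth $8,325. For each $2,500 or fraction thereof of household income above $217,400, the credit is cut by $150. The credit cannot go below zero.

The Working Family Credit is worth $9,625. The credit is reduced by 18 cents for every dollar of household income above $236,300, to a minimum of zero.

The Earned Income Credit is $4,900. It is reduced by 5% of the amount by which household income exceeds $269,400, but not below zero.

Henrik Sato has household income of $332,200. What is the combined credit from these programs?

Child Care Credit: income exceeds $217,400 by $114,800, which is 46 full-or-partial $2,500 increments; reduction = 46 × $150 = $6,900, leaving $1,425.
Working Family Credit: 18% of the $95,900 excess over $236,300 is $17,262 ≥ base, so the credit is $0.
Earned Income Credit: 5% of the $62,800 excess over $269,400 is $3,140; credit = $4,900 − $3,140 = $1,760.
Total: $1,425 + $0 + $1,760 = $3,185.

$3,185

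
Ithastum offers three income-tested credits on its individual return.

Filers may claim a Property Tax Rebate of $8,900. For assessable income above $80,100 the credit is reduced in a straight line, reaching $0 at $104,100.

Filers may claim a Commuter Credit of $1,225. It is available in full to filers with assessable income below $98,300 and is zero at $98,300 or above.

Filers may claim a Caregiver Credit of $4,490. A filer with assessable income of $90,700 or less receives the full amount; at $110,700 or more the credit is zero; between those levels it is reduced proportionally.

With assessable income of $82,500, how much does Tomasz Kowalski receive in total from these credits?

Property Tax Rebate: $82,500 is $2,400 into a $24,000 phase-out range, leaving 21,600/24,000 of the credit: $8,900 × 21,600/24,000 = $8,010.
Commuter Credit: $82,500 is below the $98,300 cutoff, so the full $1,225 applies.
Caregiver Credit: $82,500 is at or below the $90,700 threshold, so the full $4,490 applies.
Total: $8,010 + $1,225 + $4,490 = $13,725.

$13,725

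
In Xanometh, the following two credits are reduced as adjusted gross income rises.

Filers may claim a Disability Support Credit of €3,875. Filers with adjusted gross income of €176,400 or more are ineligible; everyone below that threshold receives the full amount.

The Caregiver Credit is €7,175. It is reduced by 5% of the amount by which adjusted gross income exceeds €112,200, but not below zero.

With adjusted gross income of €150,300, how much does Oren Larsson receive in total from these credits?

€9,145

Disability Support Credit: €150,300 is below the €176,400 cutoff, so the full €3,875 applies.
Caregiver Credit: 5% of the €38,100 excess over €112,200 is €1,905; credit = €7,175 − €1,905 = €5,270.
Total: €3,875 + €5,270 = €9,145.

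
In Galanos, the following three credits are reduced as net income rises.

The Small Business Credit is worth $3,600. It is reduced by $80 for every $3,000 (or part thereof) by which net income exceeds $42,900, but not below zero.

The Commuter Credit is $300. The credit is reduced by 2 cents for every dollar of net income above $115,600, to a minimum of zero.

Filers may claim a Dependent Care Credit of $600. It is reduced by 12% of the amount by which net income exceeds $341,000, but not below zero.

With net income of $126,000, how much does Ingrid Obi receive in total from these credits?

Small Business Credit: income exceeds $42,900 by $83,100, which is 28 full-or-partial $3,000 increments; reduction = 28 × $80 = $2,240, leaving $1,360.
Commuter Credit: 2% of the $10,400 excess over $115,600 is $208; credit = $300 − $208 = $92.
Dependent Care Credit: $126,000 is at or below the $341,000 threshold, so the full $600 applies.
Total: $1,360 + $92 + $600 = $2,052.

$2,052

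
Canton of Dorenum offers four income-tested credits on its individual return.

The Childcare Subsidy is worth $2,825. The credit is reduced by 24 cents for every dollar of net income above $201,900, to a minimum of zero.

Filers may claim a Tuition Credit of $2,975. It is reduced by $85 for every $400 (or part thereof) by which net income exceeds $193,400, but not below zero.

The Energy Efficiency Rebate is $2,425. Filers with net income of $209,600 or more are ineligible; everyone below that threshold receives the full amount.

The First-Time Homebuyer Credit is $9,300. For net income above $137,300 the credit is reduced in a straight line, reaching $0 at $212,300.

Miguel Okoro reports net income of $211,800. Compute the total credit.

$511

Childcare Subsidy: 24% of the $9,900 excess over $201,900 is $2,376; credit = $2,825 − $2,376 = $449.
Tuition Credit: income exceeds $193,400 by $18,400 → 46 increments × $85 = $3,910 ≥ base, so the credit is $0.
Energy Efficiency Rebate: $211,800 meets or exceeds the $209,600 cutoff, so the credit is $0.
First-Time Homebuyer Credit: $211,800 is $74,500 into a $75,000 phase-out range, leaving 500/75,000 of the credit: $9,300 × 500/75,000 = $62.
Total: $449 + $0 + $0 + $62 = $511.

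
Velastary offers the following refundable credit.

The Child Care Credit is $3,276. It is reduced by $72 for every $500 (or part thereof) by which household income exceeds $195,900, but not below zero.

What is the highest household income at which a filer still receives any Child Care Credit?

After 45 increments the reduction is 45 × $72 = $3,240, leaving $36; one more increment wipes it out. Increment 45 ends at excess 45 × $500 = $22,500, so the highest qualifying income is $195,900 + $22,500 = $218,400.

$218,400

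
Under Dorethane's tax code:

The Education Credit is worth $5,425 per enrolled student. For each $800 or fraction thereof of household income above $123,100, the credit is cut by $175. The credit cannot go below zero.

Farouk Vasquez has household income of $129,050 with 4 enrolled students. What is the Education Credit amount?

Education Credit: base = 4 × $5,425 = $21,700. income exceeds $123,100 by $5,950, which is 8 full-or-partial $800 increments; reduction = 8 × $175 = $1,400, leaving $20,300.

$20,300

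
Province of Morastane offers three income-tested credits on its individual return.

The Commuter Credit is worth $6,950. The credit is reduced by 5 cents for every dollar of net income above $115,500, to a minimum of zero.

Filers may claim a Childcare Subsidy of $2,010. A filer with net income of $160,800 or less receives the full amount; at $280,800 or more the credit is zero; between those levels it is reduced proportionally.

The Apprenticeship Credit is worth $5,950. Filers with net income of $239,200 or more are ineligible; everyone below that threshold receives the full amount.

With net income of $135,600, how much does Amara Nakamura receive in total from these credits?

$13,905

Commuter Credit: 5% of the $20,100 excess over $115,500 is $1,005; credit = $6,950 − $1,005 = $5,945.
Childcare Subsidy: $135,600 is at or below the $160,800 threshold, so the full $2,010 applies.
Apprenticeship Credit: $135,600 is below the $239,200 cutoff, so the full $5,950 applies.
Total: $5,945 + $2,010 + $5,950 = $13,905.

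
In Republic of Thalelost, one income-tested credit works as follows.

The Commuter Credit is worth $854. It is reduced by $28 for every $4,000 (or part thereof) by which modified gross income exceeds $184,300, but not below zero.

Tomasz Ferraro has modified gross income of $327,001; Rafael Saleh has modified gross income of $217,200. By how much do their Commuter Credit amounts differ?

$602

Tomasz ($327,001): Commuter Credit: income exceeds $184,300 by $142,701 → 36 increments × $28 = $1,008 ≥ base, so the credit is $0.
Rafael ($217,200): Commuter Credit: income exceeds $184,300 by $32,900, which is 9 full-or-partial $4,000 increments; reduction = 9 × $28 = $252, leaving $602.
Difference: |$0 − $602| = $602.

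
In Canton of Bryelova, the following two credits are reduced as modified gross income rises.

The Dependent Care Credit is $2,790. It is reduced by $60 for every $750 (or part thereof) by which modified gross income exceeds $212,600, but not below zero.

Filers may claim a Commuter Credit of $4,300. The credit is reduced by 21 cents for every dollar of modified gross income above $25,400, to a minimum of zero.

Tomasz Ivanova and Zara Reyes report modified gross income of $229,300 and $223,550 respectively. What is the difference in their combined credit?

$480

Tomasz ($229,300): Dependent Care Credit: income exceeds $212,600 by $16,700, which is 23 full-or-partial $750 increments; reduction = 23 × $60 = $1,380, leaving $1,410. Commuter Credit: 21% of the $203,900 excess over $25,400 is $42,819 ≥ base, so the credit is $0. total $1,410 + $0 = $1,410
Zara ($223,550): Dependent Care Credit: income exceeds $212,600 by $10,950, which is 15 full-or-partial $750 increments; reduction = 15 × $60 = $900, leaving $1,890. Commuter Credit: 21% of the $198,150 excess over $25,400 is $41,611.50 ≥ base, so the credit is $0. total $1,890 + $0 = $1,890
Difference: |$1,410 − $1,890| = $480.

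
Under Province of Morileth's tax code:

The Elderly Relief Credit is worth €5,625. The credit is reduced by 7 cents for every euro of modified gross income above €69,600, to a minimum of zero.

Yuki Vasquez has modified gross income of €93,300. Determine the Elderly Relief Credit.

Elderly Relief Credit: 7% of the €23,700 excess over €69,600 is €1,659; credit = €5,625 − €1,659 = €3,966.

€3,966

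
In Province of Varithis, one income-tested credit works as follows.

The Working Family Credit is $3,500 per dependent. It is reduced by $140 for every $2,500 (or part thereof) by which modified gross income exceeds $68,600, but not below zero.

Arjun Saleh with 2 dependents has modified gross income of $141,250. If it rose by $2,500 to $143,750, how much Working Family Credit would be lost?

At $141,250 — base = 2 × $3,500 = $7,000. income exceeds $68,600 by $72,650, which is 30 full-or-partial $2,500 increments; reduction = 30 × $140 = $4,200, leaving $2,800.
At $143,750 — base = 2 × $3,500 = $7,000. income exceeds $68,600 by $75,150, which is 31 full-or-partial $2,500 increments; reduction = 31 × $140 = $4,340, leaving $2,660.
Lost: $2,800 − $2,660 = $140.

$140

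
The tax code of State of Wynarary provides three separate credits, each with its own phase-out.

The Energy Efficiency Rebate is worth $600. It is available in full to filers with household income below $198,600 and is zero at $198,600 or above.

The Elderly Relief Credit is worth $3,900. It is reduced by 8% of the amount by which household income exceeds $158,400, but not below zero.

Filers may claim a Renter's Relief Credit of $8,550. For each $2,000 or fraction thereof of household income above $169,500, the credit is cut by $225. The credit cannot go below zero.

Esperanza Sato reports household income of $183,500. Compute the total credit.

Energy Efficiency Rebate: $183,500 is below the $198,600 cutoff, so the full $600 applies.
Elderly Relief Credit: 8% of the $25,100 excess over $158,400 is $2,008; credit = $3,900 − $2,008 = $1,892.
Renter's Relief Credit: income exceeds $169,500 by $14,000, which is 7 full-or-partial $2,000 increments; reduction = 7 × $225 = $1,575, leaving $6,975.
Total: $600 + $1,892 + $6,975 = $9,467.

$9,467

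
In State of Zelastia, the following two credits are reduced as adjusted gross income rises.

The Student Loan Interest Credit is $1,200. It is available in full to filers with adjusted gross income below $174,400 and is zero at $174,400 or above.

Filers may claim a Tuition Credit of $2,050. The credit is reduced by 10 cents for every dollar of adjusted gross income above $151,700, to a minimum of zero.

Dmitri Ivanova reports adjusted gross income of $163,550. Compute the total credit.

Student Loan Interest Credit: $163,550 is below the $174,400 cutoff, so the full $1,200 applies.
Tuition Credit: 10% of the $11,850 excess over $151,700 is $1,185; credit = $2,050 − $1,185 = $865.
Total: $1,200 + $865 = $2,065.

$2,065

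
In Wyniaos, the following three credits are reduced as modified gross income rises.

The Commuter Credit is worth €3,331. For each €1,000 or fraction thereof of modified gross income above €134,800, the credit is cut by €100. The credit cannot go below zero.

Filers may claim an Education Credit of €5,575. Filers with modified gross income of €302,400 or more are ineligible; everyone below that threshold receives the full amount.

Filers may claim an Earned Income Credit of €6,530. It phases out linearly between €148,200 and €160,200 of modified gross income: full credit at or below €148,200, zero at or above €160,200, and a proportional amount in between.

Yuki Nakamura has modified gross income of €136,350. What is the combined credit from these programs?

€15,236

Commuter Credit: income exceeds €134,800 by €1,550, which is 2 full-or-partial €1,000 increments; reduction = 2 × €100 = €200, leaving €3,131.
Education Credit: €136,350 is below the €302,400 cutoff, so the full €5,575 applies.
Earned Income Credit: €136,350 is at or below the €148,200 threshold, so the full €6,530 applies.
Total: €3,131 + €5,575 + €6,530 = €15,236.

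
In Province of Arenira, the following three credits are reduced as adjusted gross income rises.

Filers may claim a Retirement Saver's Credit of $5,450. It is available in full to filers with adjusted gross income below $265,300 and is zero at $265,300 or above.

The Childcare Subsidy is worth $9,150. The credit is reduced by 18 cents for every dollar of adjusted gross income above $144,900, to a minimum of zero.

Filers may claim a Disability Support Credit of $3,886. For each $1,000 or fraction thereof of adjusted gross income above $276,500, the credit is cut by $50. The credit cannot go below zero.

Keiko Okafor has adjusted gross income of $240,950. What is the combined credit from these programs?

$9,336

Retirement Saver's Credit: $240,950 is below the $265,300 cutoff, so the full $5,450 applies.
Childcare Subsidy: 18% of the $96,050 excess over $144,900 is $17,289 ≥ base, so the credit is $0.
Disability Support Credit: $240,950 is at or below the $276,500 threshold, so the full $3,886 applies.
Total: $5,450 + $0 + $3,886 = $9,336.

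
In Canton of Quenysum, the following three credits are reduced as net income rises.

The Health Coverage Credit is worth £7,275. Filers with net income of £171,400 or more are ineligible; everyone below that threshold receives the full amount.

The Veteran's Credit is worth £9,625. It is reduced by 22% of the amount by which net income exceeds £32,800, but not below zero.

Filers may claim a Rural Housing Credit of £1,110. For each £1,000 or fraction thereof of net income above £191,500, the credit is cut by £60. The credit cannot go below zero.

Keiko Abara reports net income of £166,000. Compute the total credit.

Health Coverage Credit: £166,000 is below the £171,400 cutoff, so the full £7,275 applies.
Veteran's Credit: 22% of the £133,200 excess over £32,800 is £29,304 ≥ base, so the credit is £0.
Rural Housing Credit: £166,000 is at or below the £191,500 threshold, so the full £1,110 applies.
Total: £7,275 + £0 + £1,110 = £8,385.

£8,385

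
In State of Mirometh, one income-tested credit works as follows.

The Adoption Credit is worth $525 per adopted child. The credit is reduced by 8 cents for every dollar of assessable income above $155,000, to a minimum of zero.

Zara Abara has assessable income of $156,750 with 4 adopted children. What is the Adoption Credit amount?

$1,960

Adoption Credit: base = 4 × $525 = $2,100. 8% of the $1,750 excess over $155,000 is $140; credit = $2,100 − $140 = $1,960.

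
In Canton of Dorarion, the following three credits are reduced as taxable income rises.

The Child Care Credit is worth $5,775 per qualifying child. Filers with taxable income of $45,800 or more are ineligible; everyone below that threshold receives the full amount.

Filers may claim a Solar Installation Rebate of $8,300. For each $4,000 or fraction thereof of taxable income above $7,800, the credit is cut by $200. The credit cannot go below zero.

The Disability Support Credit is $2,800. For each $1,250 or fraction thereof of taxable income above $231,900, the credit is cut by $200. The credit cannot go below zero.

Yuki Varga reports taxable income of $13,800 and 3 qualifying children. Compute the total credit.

$28,025

Child Care Credit: base = 3 × $5,775 = $17,325. $13,800 is below the $45,800 cutoff, so the full $17,325 applies.
Solar Installation Rebate: income exceeds $7,800 by $6,000, which is 2 full-or-partial $4,000 increments; reduction = 2 × $200 = $400, leaving $7,900.
Disability Support Credit: $13,800 is at or below the $231,900 threshold, so the full $2,800 applies.
Total: $17,325 + $7,900 + $2,800 = $28,025.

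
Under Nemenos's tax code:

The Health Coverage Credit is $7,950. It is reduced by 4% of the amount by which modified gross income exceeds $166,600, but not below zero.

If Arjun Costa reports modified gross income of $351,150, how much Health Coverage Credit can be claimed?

Health Coverage Credit: 4% of the $184,550 excess over $166,600 is $7,382; credit = $7,950 − $7,382 = $568.

$568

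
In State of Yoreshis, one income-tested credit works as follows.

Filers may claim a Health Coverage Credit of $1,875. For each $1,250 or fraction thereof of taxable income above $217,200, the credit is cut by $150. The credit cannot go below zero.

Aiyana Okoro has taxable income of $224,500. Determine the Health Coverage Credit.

$975

Health Coverage Credit: income exceeds $217,200 by $7,300, which is 6 full-or-partial $1,250 increments; reduction = 6 × $150 = $900, leaving $975.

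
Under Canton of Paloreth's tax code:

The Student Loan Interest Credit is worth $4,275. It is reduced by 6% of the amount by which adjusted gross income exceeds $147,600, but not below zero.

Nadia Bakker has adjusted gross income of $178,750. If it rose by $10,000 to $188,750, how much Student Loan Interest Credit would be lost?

At $178,750 — 6% of the $31,150 excess over $147,600 is $1,869; credit = $4,275 − $1,869 = $2,406.
At $188,750 — 6% of the $41,150 excess over $147,600 is $2,469; credit = $4,275 − $2,469 = $1,806.
Lost: $2,406 − $1,806 = $600.

$600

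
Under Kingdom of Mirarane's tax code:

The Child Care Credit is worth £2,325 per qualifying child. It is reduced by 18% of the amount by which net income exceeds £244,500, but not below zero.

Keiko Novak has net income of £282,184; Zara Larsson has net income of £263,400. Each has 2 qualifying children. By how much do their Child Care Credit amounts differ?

Keiko (£282,184): Child Care Credit: base = 2 × £2,325 = £4,650. 18% of the £37,684 excess over £244,500 is £6,783.12 ≥ base, so the credit is £0.
Zara (£263,400): Child Care Credit: base = 2 × £2,325 = £4,650. 18% of the £18,900 excess over £244,500 is £3,402; credit = £4,650 − £3,402 = £1,248.
Difference: |£0 − £1,248| = £1,248.

£1,248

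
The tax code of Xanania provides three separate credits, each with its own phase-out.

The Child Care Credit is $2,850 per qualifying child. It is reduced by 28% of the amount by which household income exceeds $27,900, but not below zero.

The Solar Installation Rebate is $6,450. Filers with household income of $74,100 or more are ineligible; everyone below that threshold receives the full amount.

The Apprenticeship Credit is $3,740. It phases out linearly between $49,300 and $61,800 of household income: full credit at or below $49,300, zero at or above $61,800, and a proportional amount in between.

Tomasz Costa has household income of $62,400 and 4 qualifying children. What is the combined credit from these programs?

Child Care Credit: base = 4 × $2,850 = $11,400. 28% of the $34,500 excess over $27,900 is $9,660; credit = $11,400 − $9,660 = $1,740.
Solar Installation Rebate: $62,400 is below the $74,100 cutoff, so the full $6,450 applies.
Apprenticeship Credit: $62,400 is at or above $61,800, so the credit is $0.
Total: $1,740 + $6,450 + $0 = $8,190.

$8,190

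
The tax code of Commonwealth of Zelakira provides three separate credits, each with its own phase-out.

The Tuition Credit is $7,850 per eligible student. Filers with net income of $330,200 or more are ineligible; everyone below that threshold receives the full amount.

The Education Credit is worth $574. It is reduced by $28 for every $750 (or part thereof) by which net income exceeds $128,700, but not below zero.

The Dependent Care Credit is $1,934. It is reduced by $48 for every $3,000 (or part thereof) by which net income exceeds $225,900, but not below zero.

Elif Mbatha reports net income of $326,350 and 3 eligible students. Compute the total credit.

Tuition Credit: base = 3 × $7,850 = $23,550. $326,350 is below the $330,200 cutoff, so the full $23,550 applies.
Education Credit: income exceeds $128,700 by $197,650 → 264 increments × $28 = $7,392 ≥ base, so the credit is $0.
Dependent Care Credit: income exceeds $225,900 by $100,450, which is 34 full-or-partial $3,000 increments; reduction = 34 × $48 = $1,632, leaving $302.
Total: $23,550 + $0 + $302 = $23,852.

$23,852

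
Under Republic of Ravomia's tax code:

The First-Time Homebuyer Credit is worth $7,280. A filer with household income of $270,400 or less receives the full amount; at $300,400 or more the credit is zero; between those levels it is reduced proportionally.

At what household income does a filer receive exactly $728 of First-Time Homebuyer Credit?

$297,400

$728 is 728/7,280 of the full $7,280, so 6,552/7,280 of the $30,000 range has been used: income = $270,400 + $30,000 × 6,552/7,280 = $297,400.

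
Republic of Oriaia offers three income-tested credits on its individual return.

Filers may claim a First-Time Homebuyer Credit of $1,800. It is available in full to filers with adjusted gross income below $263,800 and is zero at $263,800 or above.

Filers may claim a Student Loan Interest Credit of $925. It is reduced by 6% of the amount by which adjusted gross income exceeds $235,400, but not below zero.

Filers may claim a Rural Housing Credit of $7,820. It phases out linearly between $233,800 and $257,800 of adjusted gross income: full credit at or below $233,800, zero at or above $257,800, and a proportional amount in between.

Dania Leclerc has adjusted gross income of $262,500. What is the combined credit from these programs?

$1,800

First-Time Homebuyer Credit: $262,500 is below the $263,800 cutoff, so the full $1,800 applies.
Student Loan Interest Credit: 6% of the $27,100 excess over $235,400 is $1,626 ≥ base, so the credit is $0.
Rural Housing Credit: $262,500 is at or above $257,800, so the credit is $0.
Total: $1,800 + $0 + $0 = $1,800.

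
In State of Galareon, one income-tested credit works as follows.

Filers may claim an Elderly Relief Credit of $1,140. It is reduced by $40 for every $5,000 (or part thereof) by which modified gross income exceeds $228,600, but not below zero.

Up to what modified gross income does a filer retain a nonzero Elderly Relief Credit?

After 28 increments the reduction is 28 × $40 = $1,120, leaving $20; one more increment wipes it out. Increment 28 ends at excess 28 × $5,000 = $140,000, so the highest qualifying income is $228,600 + $140,000 = $368,600.

$368,600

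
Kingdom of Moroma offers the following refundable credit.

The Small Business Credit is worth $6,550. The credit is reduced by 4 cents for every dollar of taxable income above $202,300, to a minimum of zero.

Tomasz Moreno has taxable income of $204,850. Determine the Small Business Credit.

Small Business Credit: 4% of the $2,550 excess over $202,300 is $102; credit = $6,550 − $102 = $6,448.

$6,448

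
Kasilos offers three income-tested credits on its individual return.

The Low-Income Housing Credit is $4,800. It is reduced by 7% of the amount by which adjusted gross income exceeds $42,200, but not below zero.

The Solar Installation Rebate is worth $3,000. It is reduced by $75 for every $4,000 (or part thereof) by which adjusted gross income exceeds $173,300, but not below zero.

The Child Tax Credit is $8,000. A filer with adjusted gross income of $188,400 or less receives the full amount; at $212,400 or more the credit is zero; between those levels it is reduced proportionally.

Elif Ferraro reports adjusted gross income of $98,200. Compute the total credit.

$11,880

Low-Income Housing Credit: 7% of the $56,000 excess over $42,200 is $3,920; credit = $4,800 − $3,920 = $880.
Solar Installation Rebate: $98,200 is at or below the $173,300 threshold, so the full $3,000 applies.
Child Tax Credit: $98,200 is at or below the $188,400 threshold, so the full $8,000 applies.
Total: $880 + $3,000 + $8,000 = $11,880.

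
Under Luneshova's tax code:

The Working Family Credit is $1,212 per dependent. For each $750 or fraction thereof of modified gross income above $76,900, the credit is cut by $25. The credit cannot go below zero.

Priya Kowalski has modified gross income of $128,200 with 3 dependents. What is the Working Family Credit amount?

$1,911

Working Family Credit: base = 3 × $1,212 = $3,636. income exceeds $76,900 by $51,300, which is 69 full-or-partial $750 increments; reduction = 69 × $25 = $1,725, leaving $1,911.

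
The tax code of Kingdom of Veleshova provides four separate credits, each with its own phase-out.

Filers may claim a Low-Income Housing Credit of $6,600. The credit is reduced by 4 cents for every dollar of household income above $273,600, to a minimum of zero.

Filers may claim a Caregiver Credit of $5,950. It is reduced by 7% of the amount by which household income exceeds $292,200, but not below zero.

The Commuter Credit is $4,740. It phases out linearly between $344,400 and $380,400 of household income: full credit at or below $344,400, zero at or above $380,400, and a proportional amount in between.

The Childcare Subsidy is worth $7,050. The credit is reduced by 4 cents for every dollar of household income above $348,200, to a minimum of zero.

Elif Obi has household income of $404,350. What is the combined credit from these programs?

Low-Income Housing Credit: 4% of the $130,750 excess over $273,600 is $5,230; credit = $6,600 − $5,230 = $1,370.
Caregiver Credit: 7% of the $112,150 excess over $292,200 is $7,850.50 ≥ base, so the credit is $0.
Commuter Credit: $404,350 is at or above $380,400, so the credit is $0.
Childcare Subsidy: 4% of the $56,150 excess over $348,200 is $2,246; credit = $7,050 − $2,246 = $4,804.
Total: $1,370 + $0 + $0 + $4,804 = $6,174.

$6,174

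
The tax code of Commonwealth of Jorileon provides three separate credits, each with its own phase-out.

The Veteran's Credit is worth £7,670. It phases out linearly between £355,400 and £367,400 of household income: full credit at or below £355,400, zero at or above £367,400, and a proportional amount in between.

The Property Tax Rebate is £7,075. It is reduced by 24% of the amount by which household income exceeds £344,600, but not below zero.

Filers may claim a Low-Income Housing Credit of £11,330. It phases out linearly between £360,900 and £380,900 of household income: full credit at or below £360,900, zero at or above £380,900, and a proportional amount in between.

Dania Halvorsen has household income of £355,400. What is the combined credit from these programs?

Veteran's Credit: £355,400 is at or below the £355,400 threshold, so the full £7,670 applies.
Property Tax Rebate: 24% of the £10,800 excess over £344,600 is £2,592; credit = £7,075 − £2,592 = £4,483.
Low-Income Housing Credit: £355,400 is at or below the £360,900 threshold, so the full £11,330 applies.
Total: £7,670 + £4,483 + £11,330 = £23,483.

£23,483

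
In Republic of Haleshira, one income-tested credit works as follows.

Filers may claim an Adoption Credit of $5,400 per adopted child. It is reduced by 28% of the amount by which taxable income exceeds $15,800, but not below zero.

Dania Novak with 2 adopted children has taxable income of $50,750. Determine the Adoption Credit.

$1,014

Adoption Credit: base = 2 × $5,400 = $10,800. 28% of the $34,950 excess over $15,800 is $9,786; credit = $10,800 − $9,786 = $1,014.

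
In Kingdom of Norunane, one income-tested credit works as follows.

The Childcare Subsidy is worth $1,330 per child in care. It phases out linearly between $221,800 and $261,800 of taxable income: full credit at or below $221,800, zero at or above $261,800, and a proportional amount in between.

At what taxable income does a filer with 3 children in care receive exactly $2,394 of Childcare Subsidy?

Full credit = 3 × $1,330 = $3,990.
$2,394 is 2,394/3,990 of the full $3,990, so 1,596/3,990 of the $40,000 range has been used: income = $221,800 + $40,000 × 1,596/3,990 = $237,800.

$237,800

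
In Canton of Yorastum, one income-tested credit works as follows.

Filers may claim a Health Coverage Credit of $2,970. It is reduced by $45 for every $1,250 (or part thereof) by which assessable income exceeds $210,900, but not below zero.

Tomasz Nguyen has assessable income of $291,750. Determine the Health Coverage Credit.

$45

Health Coverage Credit: income exceeds $210,900 by $80,850, which is 65 full-or-partial $1,250 increments; reduction = 65 × $45 = $2,925, leaving $45.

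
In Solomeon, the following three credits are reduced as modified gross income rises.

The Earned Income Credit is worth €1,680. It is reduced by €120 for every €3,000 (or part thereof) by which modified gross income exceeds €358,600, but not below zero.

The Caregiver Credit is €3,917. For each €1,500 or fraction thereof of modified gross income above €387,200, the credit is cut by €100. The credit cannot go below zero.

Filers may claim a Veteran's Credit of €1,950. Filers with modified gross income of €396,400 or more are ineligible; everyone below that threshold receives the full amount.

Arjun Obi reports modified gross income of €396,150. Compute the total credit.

Earned Income Credit: income exceeds €358,600 by €37,550, which is 13 full-or-partial €3,000 increments; reduction = 13 × €120 = €1,560, leaving €120.
Caregiver Credit: income exceeds €387,200 by €8,950, which is 6 full-or-partial €1,500 increments; reduction = 6 × €100 = €600, leaving €3,317.
Veteran's Credit: €396,150 is below the €396,400 cutoff, so the full €1,950 applies.
Total: €120 + €3,317 + €1,950 = €5,387.

€5,387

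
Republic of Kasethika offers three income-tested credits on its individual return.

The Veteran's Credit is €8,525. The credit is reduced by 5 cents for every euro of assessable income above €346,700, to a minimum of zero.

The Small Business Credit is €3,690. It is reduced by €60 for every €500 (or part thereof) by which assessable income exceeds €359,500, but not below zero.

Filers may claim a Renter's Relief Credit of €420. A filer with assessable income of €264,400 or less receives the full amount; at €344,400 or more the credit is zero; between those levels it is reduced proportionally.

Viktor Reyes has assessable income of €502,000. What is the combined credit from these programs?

Veteran's Credit: 5% of the €155,300 excess over €346,700 is €7,765; credit = €8,525 − €7,765 = €760.
Small Business Credit: income exceeds €359,500 by €142,500 → 285 increments × €60 = €17,100 ≥ base, so the credit is €0.
Renter's Relief Credit: €502,000 is at or above €344,400, so the credit is €0.
Total: €760 + €0 + €0 = €760.

€760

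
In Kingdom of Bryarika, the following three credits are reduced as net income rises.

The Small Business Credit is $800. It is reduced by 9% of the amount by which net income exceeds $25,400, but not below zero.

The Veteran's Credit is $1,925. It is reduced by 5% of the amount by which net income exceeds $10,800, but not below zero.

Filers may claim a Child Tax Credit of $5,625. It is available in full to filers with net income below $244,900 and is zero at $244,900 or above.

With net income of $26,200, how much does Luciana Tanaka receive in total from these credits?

$7,508

Small Business Credit: 9% of the $800 excess over $25,400 is $72; credit = $800 − $72 = $728.
Veteran's Credit: 5% of the $15,400 excess over $10,800 is $770; credit = $1,925 − $770 = $1,155.
Child Tax Credit: $26,200 is below the $244,900 cutoff, so the full $5,625 applies.
Total: $728 + $1,155 + $5,625 = $7,508.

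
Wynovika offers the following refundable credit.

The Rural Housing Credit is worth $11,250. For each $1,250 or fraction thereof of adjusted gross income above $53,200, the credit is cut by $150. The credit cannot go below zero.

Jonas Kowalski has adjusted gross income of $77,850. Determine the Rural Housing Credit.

$8,250

Rural Housing Credit: income exceeds $53,200 by $24,650, which is 20 full-or-partial $1,250 increments; reduction = 20 × $150 = $3,000, leaving $8,250.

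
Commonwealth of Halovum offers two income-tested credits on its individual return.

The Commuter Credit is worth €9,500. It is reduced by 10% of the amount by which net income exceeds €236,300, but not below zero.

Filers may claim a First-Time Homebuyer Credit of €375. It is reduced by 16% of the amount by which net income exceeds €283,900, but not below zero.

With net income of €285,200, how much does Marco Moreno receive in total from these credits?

Commuter Credit: 10% of the €48,900 excess over €236,300 is €4,890; credit = €9,500 − €4,890 = €4,610.
First-Time Homebuyer Credit: 16% of the €1,300 excess over €283,900 is €208; credit = €375 − €208 = €167.
Total: €4,610 + €167 = €4,777.

€4,777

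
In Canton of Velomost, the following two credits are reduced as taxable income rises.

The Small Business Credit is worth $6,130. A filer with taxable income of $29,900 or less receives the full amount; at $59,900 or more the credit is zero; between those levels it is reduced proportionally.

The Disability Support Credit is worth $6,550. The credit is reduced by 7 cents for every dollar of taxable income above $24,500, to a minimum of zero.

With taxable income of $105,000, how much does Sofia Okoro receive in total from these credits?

$915

Small Business Credit: $105,000 is at or above $59,900, so the credit is $0.
Disability Support Credit: 7% of the $80,500 excess over $24,500 is $5,635; credit = $6,550 − $5,635 = $915.
Total: $0 + $915 = $915.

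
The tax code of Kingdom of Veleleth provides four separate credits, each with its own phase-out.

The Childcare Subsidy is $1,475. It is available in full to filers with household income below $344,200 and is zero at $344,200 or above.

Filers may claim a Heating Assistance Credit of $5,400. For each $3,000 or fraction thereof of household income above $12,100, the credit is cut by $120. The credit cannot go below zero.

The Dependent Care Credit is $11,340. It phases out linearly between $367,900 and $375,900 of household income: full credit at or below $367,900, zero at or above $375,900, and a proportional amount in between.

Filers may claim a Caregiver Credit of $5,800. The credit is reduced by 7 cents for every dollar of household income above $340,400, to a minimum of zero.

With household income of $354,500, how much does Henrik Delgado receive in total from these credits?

Childcare Subsidy: $354,500 meets or exceeds the $344,200 cutoff, so the credit is $0.
Heating Assistance Credit: income exceeds $12,100 by $342,400 → 115 increments × $120 = $13,800 ≥ base, so the credit is $0.
Dependent Care Credit: $354,500 is at or below the $367,900 threshold, so the full $11,340 applies.
Caregiver Credit: 7% of the $14,100 excess over $340,400 is $987; credit = $5,800 − $987 = $4,813.
Total: $0 + $0 + $11,340 + $4,813 = $16,153.

$16,153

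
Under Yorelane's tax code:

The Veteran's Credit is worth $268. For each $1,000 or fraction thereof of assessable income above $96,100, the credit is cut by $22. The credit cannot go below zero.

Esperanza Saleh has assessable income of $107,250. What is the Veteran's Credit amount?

Veteran's Credit: income exceeds $96,100 by $11,150, which is 12 full-or-partial $1,000 increments; reduction = 12 × $22 = $264, leaving $4.

$4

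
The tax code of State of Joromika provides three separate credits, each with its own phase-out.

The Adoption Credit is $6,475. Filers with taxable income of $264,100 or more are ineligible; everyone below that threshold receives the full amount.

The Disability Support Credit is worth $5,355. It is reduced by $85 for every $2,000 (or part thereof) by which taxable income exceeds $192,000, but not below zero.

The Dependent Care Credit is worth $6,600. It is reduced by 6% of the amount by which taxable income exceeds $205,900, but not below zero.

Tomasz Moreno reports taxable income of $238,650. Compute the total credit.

$14,425

Adoption Credit: $238,650 is below the $264,100 cutoff, so the full $6,475 applies.
Disability Support Credit: income exceeds $192,000 by $46,650, which is 24 full-or-partial $2,000 increments; reduction = 24 × $85 = $2,040, leaving $3,315.
Dependent Care Credit: 6% of the $32,750 excess over $205,900 is $1,965; credit = $6,600 − $1,965 = $4,635.
Total: $6,475 + $3,315 + $4,635 = $14,425.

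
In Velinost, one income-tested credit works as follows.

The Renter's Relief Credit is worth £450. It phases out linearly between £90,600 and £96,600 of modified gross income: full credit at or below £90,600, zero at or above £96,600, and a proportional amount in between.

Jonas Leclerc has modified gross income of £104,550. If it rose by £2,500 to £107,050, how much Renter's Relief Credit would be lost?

At £104,550 — £104,550 is at or above £96,600, so the credit is £0.
At £107,050 — £107,050 is at or above £96,600, so the credit is £0.
Lost: £0 − £0 = £0.

£0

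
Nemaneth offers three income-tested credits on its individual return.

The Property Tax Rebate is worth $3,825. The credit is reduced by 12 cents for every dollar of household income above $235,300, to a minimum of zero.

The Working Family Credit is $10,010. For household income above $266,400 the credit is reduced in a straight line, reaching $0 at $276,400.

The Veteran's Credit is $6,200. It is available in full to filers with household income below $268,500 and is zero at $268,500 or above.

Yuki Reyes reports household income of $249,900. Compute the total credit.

Property Tax Rebate: 12% of the $14,600 excess over $235,300 is $1,752; credit = $3,825 − $1,752 = $2,073.
Working Family Credit: $249,900 is at or below the $266,400 threshold, so the full $10,010 applies.
Veteran's Credit: $249,900 is below the $268,500 cutoff, so the full $6,200 applies.
Total: $2,073 + $10,010 + $6,200 = $18,283.

$18,283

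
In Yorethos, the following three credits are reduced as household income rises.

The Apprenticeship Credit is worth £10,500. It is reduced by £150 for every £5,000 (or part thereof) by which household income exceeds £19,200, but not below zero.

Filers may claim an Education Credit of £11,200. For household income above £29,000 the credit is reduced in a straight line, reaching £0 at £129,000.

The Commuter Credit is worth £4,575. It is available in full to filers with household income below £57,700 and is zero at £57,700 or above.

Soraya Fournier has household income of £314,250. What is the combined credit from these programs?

Apprenticeship Credit: income exceeds £19,200 by £295,050, which is 60 full-or-partial £5,000 increments; reduction = 60 × £150 = £9,000, leaving £1,500.
Education Credit: £314,250 is at or above £129,000, so the credit is £0.
Commuter Credit: £314,250 meets or exceeds the £57,700 cutoff, so the credit is £0.
Total: £1,500 + £0 + £0 = £1,500.

£1,500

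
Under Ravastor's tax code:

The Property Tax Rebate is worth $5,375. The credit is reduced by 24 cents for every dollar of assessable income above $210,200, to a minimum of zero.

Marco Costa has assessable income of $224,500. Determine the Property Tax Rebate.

$1,943

Property Tax Rebate: 24% of the $14,300 excess over $210,200 is $3,432; credit = $5,375 − $3,432 = $1,943.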